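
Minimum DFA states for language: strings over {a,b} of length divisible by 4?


Track length mod 4: states 0..3, accept at 0
Minimal DFA: 4 states


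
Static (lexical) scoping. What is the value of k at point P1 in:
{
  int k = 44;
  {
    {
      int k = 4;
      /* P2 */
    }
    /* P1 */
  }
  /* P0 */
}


P1's block does not declare k; resolves to the enclosing declaration at depth 0
k = 44


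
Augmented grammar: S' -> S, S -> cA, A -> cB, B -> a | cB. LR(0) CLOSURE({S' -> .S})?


Start: S' -> .S
For each item with dot before a nonterminal B, add B -> .γ for every B-production
Closure: [S' -> .S, S -> .cA]


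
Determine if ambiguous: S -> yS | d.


right-linear, alternatives start with distinct terminals 'y' vs 'd': unique leftmost derivation
Unambiguous


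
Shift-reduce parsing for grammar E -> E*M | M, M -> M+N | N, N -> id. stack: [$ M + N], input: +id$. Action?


handle 'M+N' on top
Action: reduce (M -> M+N)


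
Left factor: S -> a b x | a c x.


Common prefix: 'a'
Factored: S -> a S', S' -> b x | c x


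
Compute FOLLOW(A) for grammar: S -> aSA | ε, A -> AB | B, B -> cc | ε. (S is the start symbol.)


$ ∈ FOLLOW(S). For each A -> αBβ: add FIRST(β)\{ε} to FOLLOW(B); if β nullable, add FOLLOW(A).
FOLLOW(A) = {$, c}


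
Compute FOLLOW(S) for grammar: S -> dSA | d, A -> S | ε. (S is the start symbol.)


$ ∈ FOLLOW(S). For each A -> αBβ: add FIRST(β)\{ε} to FOLLOW(B); if β nullable, add FOLLOW(A).
FOLLOW(S) = {$, d}


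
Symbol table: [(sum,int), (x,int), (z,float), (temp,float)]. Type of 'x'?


Lookup 'x' → type int


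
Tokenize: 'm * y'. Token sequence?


Scan left to right, longest-match per lexeme
Tokens: ID(m), OP(*), ID(y)


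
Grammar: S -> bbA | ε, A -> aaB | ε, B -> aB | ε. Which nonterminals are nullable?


A nonterminal is nullable iff some alternative derives ε (directly, or every symbol in it is nullable)
Nullable: {A, B, S}


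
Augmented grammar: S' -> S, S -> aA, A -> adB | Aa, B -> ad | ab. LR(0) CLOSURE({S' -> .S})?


Start: S' -> .S
For each item with dot before a nonterminal B, add B -> .γ for every B-production
Closure: [S' -> .S, S -> .aA]


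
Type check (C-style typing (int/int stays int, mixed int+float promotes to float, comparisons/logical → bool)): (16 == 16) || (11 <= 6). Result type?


Operand types: bool || bool
Rule: logical operators take bool operands and yield bool
Result type: bool


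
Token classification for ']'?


Pattern: delimiter/punctuation
Type: PUNCTUATION


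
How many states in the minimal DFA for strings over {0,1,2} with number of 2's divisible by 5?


Track (count of 2) mod 5: states 0..4, accept at 0
Minimal DFA: 5 states


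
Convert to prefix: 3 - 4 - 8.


left-to-right (same/higher precedence on left): tree is (- (- 3 4) 8)
Prefix: - - 3 4 8


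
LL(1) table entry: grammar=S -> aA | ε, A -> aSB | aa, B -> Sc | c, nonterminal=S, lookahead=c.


For [S, c]: ε is nullable and 'c' ∈ FOLLOW(S)
Entry: S -> ε


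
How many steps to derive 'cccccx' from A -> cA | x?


Derivation: A => cA => ccA => cccA => ccccA => cccccA => cccccx
Steps: 6


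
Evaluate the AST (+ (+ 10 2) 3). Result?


Evaluate inner: (+ 10 2) = 12
Evaluate root: (+ 12 3) = 15
Result: 15


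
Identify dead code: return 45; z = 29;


statement follows a return and is unreachable
Dead: 'z = 29'


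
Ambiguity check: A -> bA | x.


right-linear, alternatives start with distinct terminals 'b' vs 'x': unique leftmost derivation
Unambiguous


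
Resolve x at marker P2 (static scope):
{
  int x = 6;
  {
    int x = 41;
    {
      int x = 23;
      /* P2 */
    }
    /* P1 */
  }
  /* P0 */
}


x declared in the same block as P2
x = 23


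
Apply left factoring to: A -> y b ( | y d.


Common prefix: 'y'
Factored: A -> y A', A' -> b ( | d


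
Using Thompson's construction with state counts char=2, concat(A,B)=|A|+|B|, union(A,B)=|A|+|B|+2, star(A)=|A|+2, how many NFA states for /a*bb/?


Syntax tree has 3 char leaf(s), 0 union(s), 1 star(s)
chars contribute 3×2 = 6; each union adds +2; each star adds +2
Total: 6 + 0 + 2 = 8 states


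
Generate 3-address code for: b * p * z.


Break into single-operator statements:
t1 = b * p
t2 = t1 * z


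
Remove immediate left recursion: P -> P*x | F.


Left-recursive alternatives: P*x; non-recursive: F
Introduce P': P -> FP', P' -> *xP' | ε


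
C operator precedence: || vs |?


'|' is bitwise OR (level 3); '||' is logical OR (level 1)
Higher level binds tighter
'|' has higher precedence than '||'


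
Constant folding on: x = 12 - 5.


12 - 5 = 7 at compile time
Optimized: x = 7


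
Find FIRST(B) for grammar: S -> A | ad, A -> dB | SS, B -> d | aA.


Per alternative of B: FIRST(d) = {d}; FIRST(aA) = {a}
FIRST(B) = {a, d}


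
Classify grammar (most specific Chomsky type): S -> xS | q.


Right-linear: every RHS is a terminal or a terminal followed by one nonterminal
Classification: Type 3 (Regular)


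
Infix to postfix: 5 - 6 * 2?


* has higher precedence, evaluate 6*2 first
Postfix: 5 6 2 * -


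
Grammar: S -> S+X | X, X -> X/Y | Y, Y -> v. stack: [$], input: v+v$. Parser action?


no handle on stack; shift 'v'
Action: shift


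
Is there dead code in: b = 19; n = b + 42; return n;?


b is read by n's definition; n is returned
No dead code


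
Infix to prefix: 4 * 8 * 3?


left-to-right (same/higher precedence on left): tree is (* (* 4 8) 3)
Prefix: * * 4 8 3


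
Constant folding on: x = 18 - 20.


18 - 20 = -2 at compile time
Optimized: x = -2


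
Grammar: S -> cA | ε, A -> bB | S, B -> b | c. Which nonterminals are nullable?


A nonterminal is nullable iff some alternative derives ε (directly, or every symbol in it is nullable)
Nullable: {A, S}


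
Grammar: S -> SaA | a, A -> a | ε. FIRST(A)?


Per alternative of A: FIRST(a) = {a}; FIRST(ε) = {ε}
FIRST(A) = {a, ε}


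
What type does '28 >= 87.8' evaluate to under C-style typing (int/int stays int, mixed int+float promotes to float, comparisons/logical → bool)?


Operand types: int >= float
Rule: comparison yields bool
Result type: bool


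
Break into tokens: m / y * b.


Scan left to right, longest-match per lexeme
Tokens: ID(m), OP(/), ID(y), OP(*), ID(b)


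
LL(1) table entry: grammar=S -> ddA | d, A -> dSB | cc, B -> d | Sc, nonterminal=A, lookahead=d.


For [A, d]: 'd' ∈ FIRST(dSB)
Entry: A -> dSB


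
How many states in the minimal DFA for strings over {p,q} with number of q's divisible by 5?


Track (count of q) mod 5: states 0..4, accept at 0
Minimal DFA: 5 states


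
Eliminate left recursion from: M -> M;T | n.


Left-recursive alternatives: M;T; non-recursive: n
Introduce M': M -> nM', M' -> ;TM' | ε


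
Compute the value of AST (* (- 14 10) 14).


Evaluate inner: (- 14 10) = 4
Evaluate root: (* 4 14) = 56
Result: 56


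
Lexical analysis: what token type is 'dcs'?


Pattern: letter/underscore followed by alphanumerics, not a keyword
Type: IDENTIFIER


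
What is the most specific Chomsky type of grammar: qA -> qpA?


LHS has context (more than one symbol) and |LHS| ≤ |RHS|
Classification: Type 1 (Context-Sensitive)


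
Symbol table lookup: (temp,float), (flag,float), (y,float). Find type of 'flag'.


Lookup 'flag' → type float


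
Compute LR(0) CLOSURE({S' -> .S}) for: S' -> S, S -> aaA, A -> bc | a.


Start: S' -> .S
For each item with dot before a nonterminal B, add B -> .γ for every B-production
Closure: [S' -> .S, S -> .aaA]


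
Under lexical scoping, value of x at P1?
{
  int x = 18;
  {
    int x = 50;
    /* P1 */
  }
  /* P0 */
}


x declared in the same block as P1
x = 50


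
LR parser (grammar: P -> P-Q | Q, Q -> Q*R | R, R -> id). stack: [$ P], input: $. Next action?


start symbol P on stack, input exhausted
Action: accept


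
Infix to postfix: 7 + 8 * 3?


* has higher precedence, evaluate 8*3 first
Postfix: 7 8 3 * +


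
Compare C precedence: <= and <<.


'<<' is shift (level 8); '<=' is relational (level 7)
Higher level binds tighter
'<<' has higher precedence than '<='


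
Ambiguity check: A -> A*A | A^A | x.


'x*x^x' has two parse trees (no precedence encoded between * and ^)
Ambiguous


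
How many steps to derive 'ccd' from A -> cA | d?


Derivation: A => cA => ccA => ccd
Steps: 3


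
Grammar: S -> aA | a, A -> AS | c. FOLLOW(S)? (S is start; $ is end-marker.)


$ ∈ FOLLOW(S). For each A -> αBβ: add FIRST(β)\{ε} to FOLLOW(B); if β nullable, add FOLLOW(A).
FOLLOW(S) = {$, a}


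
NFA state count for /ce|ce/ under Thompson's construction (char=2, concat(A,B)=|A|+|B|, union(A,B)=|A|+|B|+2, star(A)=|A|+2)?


Syntax tree has 4 char leaf(s), 1 union(s), 0 star(s)
chars contribute 4×2 = 8; each union adds +2; each star adds +2
Total: 8 + 2 + 0 = 10 states


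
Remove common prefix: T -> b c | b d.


Common prefix: 'b'
Factored: T -> b T', T' -> c | d


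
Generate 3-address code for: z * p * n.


Break into single-operator statements:
t1 = z * p
t2 = t1 * n


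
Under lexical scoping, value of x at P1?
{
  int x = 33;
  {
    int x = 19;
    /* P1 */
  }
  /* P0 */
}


x declared in the same block as P1
x = 19


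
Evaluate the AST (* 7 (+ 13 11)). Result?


Evaluate inner: (+ 13 11) = 24
Evaluate root: (* 7 24) = 168
Result: 168


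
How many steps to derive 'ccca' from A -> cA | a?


Derivation: A => cA => ccA => cccA => ccca
Steps: 4


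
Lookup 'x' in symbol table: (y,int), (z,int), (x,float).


Lookup 'x' → type float


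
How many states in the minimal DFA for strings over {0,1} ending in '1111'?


Track the longest suffix of input matching a prefix of '1111': 5 classes (prefixes of length 0..4)
Minimal DFA: 5 states


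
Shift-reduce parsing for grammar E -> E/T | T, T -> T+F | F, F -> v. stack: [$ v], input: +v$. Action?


'v' on top is the handle for F -> v
Action: reduce (F -> v)


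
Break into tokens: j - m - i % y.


Scan left to right, longest-match per lexeme
Tokens: ID(j), OP(-), ID(m), OP(-), ID(i), OP(%), ID(y)


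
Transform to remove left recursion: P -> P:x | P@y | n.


Left-recursive alternatives: P:x, P@y; non-recursive: n
Introduce P': P -> nP', P' -> :xP' | @yP' | ε


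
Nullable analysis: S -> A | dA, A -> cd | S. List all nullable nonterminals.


A nonterminal is nullable iff some alternative derives ε (directly, or every symbol in it is nullable)
Nullable: {}


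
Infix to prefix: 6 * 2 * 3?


left-to-right (same/higher precedence on left): tree is (* (* 6 2) 3)
Prefix: * * 6 2 3


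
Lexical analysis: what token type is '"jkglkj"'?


Pattern: double-quoted sequence
Type: STRING_LITERAL


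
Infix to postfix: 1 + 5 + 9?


Left to right (same or higher precedence on left)
Postfix: 1 5 + 9 +


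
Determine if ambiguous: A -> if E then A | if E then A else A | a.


dangling else: 'if E then if E then a else a' parses two ways
Ambiguous


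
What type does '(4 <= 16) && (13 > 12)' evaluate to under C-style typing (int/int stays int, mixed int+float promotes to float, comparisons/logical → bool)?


Operand types: bool && bool
Rule: logical operators take bool operands and yield bool
Result type: bool


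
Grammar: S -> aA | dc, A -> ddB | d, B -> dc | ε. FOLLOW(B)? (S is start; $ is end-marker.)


$ ∈ FOLLOW(S). For each A -> αBβ: add FIRST(β)\{ε} to FOLLOW(B); if β nullable, add FOLLOW(A).
FOLLOW(B) = {$}


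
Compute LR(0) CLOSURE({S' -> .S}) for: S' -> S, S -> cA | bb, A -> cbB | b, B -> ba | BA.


Start: S' -> .S
For each item with dot before a nonterminal B, add B -> .γ for every B-production
Closure: [S' -> .S, S -> .cA, S -> .bb]


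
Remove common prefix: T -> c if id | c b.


Common prefix: 'c'
Factored: T -> c T', T' -> if id | b


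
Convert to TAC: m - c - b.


Break into single-operator statements:
t1 = m - c
t2 = t1 - b


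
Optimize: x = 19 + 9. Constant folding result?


19 + 9 = 28 at compile time
Optimized: x = 28


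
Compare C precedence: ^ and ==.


'==' is equality (level 6); '^' is bitwise XOR (level 4)
Higher level binds tighter
'==' has higher precedence than '^'


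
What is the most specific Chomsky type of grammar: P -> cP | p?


Right-linear: every RHS is a terminal or a terminal followed by one nonterminal
Classification: Type 3 (Regular)


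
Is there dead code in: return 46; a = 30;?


statement follows a return and is unreachable
Dead: 'a = 30'


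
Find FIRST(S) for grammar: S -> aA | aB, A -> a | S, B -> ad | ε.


Per alternative of S: FIRST(aA) = {a}; FIRST(aB) = {a}
FIRST(S) = {a}


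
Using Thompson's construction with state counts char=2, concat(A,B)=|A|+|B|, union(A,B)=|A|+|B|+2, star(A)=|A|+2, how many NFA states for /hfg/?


Syntax tree has 3 char leaf(s), 0 union(s), 0 star(s)
chars contribute 3×2 = 6; each union adds +2; each star adds +2
Total: 6 + 0 + 0 = 6 states


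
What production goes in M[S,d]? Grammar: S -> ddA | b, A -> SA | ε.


For [S, d]: 'd' ∈ FIRST(ddA)
Entry: S -> ddA


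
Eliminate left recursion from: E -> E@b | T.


Left-recursive alternatives: E@b; non-recursive: T
Introduce E': E -> TE', E' -> @bE' | ε


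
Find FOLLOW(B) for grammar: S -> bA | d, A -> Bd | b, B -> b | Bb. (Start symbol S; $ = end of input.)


$ ∈ FOLLOW(S). For each A -> αBβ: add FIRST(β)\{ε} to FOLLOW(B); if β nullable, add FOLLOW(A).
FOLLOW(B) = {b, d}


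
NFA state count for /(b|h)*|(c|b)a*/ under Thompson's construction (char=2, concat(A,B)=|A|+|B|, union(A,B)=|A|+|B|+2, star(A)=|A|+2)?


Syntax tree has 5 char leaf(s), 3 union(s), 2 star(s)
chars contribute 5×2 = 10; each union adds +2; each star adds +2
Total: 10 + 6 + 4 = 20 states


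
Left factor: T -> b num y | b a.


Common prefix: 'b'
Factored: T -> b T', T' -> num y | a


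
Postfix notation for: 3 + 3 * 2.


* has higher precedence, evaluate 3*2 first
Postfix: 3 3 2 * +


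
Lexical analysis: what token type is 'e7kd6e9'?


Pattern: letter/underscore followed by alphanumerics, not a keyword
Type: IDENTIFIER


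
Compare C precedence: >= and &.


'>=' is relational (level 7); '&' is bitwise AND (level 5)
Higher level binds tighter
'>=' has higher precedence than '&'


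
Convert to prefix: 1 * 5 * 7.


left-to-right (same/higher precedence on left): tree is (* (* 1 5) 7)
Prefix: * * 1 5 7


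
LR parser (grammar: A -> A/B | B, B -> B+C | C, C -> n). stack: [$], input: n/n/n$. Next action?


no handle on stack; shift 'n'
Action: shift


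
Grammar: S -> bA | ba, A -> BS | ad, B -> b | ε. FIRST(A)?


Per alternative of A: FIRST(BS) = {b}; FIRST(ad) = {a}
FIRST(A) = {a, b}


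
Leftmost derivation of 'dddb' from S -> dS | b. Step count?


Derivation: S => dS => ddS => dddS => dddb
Steps: 4


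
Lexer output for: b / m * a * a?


Scan left to right, longest-match per lexeme
Tokens: ID(b), OP(/), ID(m), OP(*), ID(a), OP(*), ID(a)


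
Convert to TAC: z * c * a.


Break into single-operator statements:
t1 = z * c
t2 = t1 * a


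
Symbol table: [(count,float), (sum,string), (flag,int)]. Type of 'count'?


Lookup 'count' → type float


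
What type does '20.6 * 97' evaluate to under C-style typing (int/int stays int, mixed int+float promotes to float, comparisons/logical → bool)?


Operand types: float * int
Rule: mixed int/float promotes to float; int/int stays int
Result type: float


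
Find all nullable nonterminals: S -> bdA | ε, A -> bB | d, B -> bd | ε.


A nonterminal is nullable iff some alternative derives ε (directly, or every symbol in it is nullable)
Nullable: {B, S}


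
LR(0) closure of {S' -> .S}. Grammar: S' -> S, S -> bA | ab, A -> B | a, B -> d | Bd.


Start: S' -> .S
For each item with dot before a nonterminal B, add B -> .γ for every B-production
Closure: [S' -> .S, S -> .bA, S -> .ab]


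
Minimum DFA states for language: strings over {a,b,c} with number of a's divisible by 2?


Track (count of a) mod 2: states 0..1, accept at 0
Minimal DFA: 2 states


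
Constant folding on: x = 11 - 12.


11 - 12 = -1 at compile time
Optimized: x = -1


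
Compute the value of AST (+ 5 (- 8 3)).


Evaluate inner: (- 8 3) = 5
Evaluate root: (+ 5 5) = 10
Result: 10


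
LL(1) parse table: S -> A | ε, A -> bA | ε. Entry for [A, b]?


For [A, b]: 'b' ∈ FIRST(bA)
Entry: A -> bA


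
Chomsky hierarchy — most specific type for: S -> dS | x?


Right-linear: every RHS is a terminal or a terminal followed by one nonterminal
Classification: Type 3 (Regular)


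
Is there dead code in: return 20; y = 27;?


statement follows a return and is unreachable
Dead: 'y = 27'


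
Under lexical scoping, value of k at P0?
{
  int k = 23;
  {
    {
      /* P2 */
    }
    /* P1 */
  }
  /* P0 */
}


k declared in the same block as P0
k = 23


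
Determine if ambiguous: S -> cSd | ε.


balanced c^n…d^n: each string has a unique parse
Unambiguous


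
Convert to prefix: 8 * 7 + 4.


left-to-right (same/higher precedence on left): tree is (+ (* 8 7) 4)
Prefix: + * 8 7 4


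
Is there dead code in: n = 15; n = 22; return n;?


first assignment to n is overwritten before any read
Dead: 'n = 15'


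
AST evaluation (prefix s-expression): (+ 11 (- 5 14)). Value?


Evaluate inner: (- 5 14) = -9
Evaluate root: (+ 11 -9) = 2
Result: 2


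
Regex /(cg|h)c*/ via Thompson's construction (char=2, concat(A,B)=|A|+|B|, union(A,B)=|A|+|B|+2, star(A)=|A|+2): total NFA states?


Syntax tree has 4 char leaf(s), 1 union(s), 1 star(s)
chars contribute 4×2 = 8; each union adds +2; each star adds +2
Total: 8 + 2 + 2 = 12 states


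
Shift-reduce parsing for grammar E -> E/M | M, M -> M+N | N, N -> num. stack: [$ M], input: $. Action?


lookahead ∉ {+} so M won't extend; reduce E -> M
Action: reduce (E -> M)


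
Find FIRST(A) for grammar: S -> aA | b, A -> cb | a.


Per alternative of A: FIRST(cb) = {c}; FIRST(a) = {a}
FIRST(A) = {a, c}


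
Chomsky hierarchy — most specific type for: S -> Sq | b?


Left-linear: every RHS is a terminal or one nonterminal followed by a terminal
Classification: Type 3 (Regular)


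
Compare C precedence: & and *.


'*' is multiplicative (level 10); '&' is bitwise AND (level 5)
Higher level binds tighter
'*' has higher precedence than '&'


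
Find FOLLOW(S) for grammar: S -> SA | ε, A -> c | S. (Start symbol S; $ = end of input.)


$ ∈ FOLLOW(S). For each A -> αBβ: add FIRST(β)\{ε} to FOLLOW(B); if β nullable, add FOLLOW(A).
FOLLOW(S) = {$, c}


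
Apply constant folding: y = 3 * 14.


3 * 14 = 42 at compile time
Optimized: y = 42


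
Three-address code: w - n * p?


Break into single-operator statements:
t1 = n * p
t2 = w - t1


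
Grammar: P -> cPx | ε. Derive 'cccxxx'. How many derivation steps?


Derivation: P => cPx => ccPxx => cccPxxx => cccxxx
Steps: 4


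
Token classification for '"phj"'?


Pattern: double-quoted sequence
Type: STRING_LITERAL


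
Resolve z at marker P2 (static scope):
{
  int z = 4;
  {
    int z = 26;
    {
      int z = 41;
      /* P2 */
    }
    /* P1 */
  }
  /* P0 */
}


z declared in the same block as P2
z = 41


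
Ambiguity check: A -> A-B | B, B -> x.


precedence layered via separate nonterminal B: deterministic
Unambiguous


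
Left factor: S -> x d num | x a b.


Common prefix: 'x'
Factored: S -> x S', S' -> d num | a b


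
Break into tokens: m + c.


Scan left to right, longest-match per lexeme
Tokens: ID(m), OP(+), ID(c)


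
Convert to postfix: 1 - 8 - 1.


Left to right (same or higher precedence on left)
Postfix: 1 8 - 1 -


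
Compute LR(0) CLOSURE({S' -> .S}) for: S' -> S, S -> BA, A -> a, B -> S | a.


Start: S' -> .S
For each item with dot before a nonterminal B, add B -> .γ for every B-production
Closure: [S' -> .S, S -> .BA, B -> .S, B -> .a]


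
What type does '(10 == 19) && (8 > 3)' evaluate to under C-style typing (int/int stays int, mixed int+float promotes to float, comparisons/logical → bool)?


Operand types: bool && bool
Rule: logical operators take bool operands and yield bool
Result type: bool


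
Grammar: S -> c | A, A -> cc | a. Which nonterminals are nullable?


A nonterminal is nullable iff some alternative derives ε (directly, or every symbol in it is nullable)
Nullable: {}


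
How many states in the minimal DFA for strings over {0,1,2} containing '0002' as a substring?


KMP-style automaton: 4 progress states + 1 absorbing accept = 5
Minimal DFA: 5 states


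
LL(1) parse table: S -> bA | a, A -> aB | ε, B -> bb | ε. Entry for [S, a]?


For [S, a]: 'a' ∈ FIRST(a)
Entry: S -> a


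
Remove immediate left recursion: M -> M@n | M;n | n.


Left-recursive alternatives: M@n, M;n; non-recursive: n
Introduce M': M -> nM', M' -> @nM' | ;nM' | ε


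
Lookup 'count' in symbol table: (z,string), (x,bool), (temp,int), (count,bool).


Lookup 'count' → type bool


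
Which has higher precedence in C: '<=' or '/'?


'/' is multiplicative (level 10); '<=' is relational (level 7)
Higher level binds tighter
'/' has higher precedence than '<='


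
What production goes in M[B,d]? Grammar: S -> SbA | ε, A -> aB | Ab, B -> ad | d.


For [B, d]: 'd' ∈ FIRST(d)
Entry: B -> d


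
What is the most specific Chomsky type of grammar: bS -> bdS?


LHS has context (more than one symbol) and |LHS| ≤ |RHS|
Classification: Type 1 (Context-Sensitive)


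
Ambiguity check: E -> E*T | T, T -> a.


precedence layered via separate nonterminal T: deterministic
Unambiguous


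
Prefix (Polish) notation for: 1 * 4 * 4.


left-to-right (same/higher precedence on left): tree is (* (* 1 4) 4)
Prefix: * * 1 4 4


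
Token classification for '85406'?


Pattern: digits only
Type: INTEGER_LITERAL


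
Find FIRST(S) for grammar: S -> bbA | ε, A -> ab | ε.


Per alternative of S: FIRST(bbA) = {b}; FIRST(ε) = {ε}
FIRST(S) = {b, ε}


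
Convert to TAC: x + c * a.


Break into single-operator statements:
t1 = c * a
t2 = x + t1


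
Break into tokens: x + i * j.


Scan left to right, longest-match per lexeme
Tokens: ID(x), OP(+), ID(i), OP(*), ID(j)


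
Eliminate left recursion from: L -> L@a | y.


Left-recursive alternatives: L@a; non-recursive: y
Introduce L': L -> yL', L' -> @aL' | ε


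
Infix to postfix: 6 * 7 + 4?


Left to right (same or higher precedence on left)
Postfix: 6 7 * 4 +


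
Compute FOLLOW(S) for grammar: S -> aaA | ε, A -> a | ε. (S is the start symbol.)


$ ∈ FOLLOW(S). For each A -> αBβ: add FIRST(β)\{ε} to FOLLOW(B); if β nullable, add FOLLOW(A).
FOLLOW(S) = {$}


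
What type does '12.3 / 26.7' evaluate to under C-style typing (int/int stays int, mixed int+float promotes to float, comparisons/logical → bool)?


Operand types: float / float
Rule: mixed int/float promotes to float; int/int stays int
Result type: float


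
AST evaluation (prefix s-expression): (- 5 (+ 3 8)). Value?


Evaluate inner: (+ 3 8) = 11
Evaluate root: (- 5 11) = -6
Result: -6


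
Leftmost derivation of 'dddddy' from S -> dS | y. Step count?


Derivation: S => dS => ddS => dddS => ddddS => dddddS => dddddy
Steps: 6


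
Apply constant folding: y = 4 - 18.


4 - 18 = -14 at compile time
Optimized: y = -14


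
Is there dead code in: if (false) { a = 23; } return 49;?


condition is constant false, so the whole block is unreachable
Dead: 'if (false) { a = 23; }'


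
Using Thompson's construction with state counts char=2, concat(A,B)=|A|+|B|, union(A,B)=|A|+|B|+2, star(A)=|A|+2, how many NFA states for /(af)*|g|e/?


Syntax tree has 4 char leaf(s), 2 union(s), 1 star(s)
chars contribute 4×2 = 8; each union adds +2; each star adds +2
Total: 8 + 4 + 2 = 14 states


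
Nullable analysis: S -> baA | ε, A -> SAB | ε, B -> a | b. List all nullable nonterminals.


A nonterminal is nullable iff some alternative derives ε (directly, or every symbol in it is nullable)
Nullable: {A, S}


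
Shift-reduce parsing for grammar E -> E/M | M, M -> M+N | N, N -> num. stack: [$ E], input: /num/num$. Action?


shift '/' to continue E -> E/M
Action: shift


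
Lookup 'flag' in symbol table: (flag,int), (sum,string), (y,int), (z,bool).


Lookup 'flag' → type int


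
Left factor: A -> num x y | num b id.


Common prefix: 'num'
Factored: A -> num A', A' -> x y | b id


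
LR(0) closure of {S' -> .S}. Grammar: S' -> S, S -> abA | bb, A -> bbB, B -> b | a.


Start: S' -> .S
For each item with dot before a nonterminal B, add B -> .γ for every B-production
Closure: [S' -> .S, S -> .abA, S -> .bb]


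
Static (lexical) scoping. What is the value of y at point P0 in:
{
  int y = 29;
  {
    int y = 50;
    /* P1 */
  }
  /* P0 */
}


y declared in the same block as P0
y = 29


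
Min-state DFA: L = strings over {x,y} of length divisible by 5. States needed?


Track length mod 5: states 0..4, accept at 0
Minimal DFA: 5 states


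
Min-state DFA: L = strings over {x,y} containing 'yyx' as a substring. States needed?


KMP-style automaton: 3 progress states + 1 absorbing accept = 4
Minimal DFA: 4 states


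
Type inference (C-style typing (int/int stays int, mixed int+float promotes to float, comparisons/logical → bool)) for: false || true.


Operand types: bool || bool
Rule: logical operators take bool operands and yield bool
Result type: bool


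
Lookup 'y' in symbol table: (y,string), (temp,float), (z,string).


Lookup 'y' → type string


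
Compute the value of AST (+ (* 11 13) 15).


Evaluate inner: (* 11 13) = 143
Evaluate root: (+ 143 15) = 158
Result: 158


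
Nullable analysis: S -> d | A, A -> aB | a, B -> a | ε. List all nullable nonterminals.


A nonterminal is nullable iff some alternative derives ε (directly, or every symbol in it is nullable)
Nullable: {B}


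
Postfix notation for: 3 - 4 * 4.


* has higher precedence, evaluate 4*4 first
Postfix: 3 4 4 * -


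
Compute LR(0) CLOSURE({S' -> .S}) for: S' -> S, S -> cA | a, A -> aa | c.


Start: S' -> .S
For each item with dot before a nonterminal B, add B -> .γ for every B-production
Closure: [S' -> .S, S -> .cA, S -> .a]


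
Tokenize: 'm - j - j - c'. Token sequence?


Scan left to right, longest-match per lexeme
Tokens: ID(m), OP(-), ID(j), OP(-), ID(j), OP(-), ID(c)


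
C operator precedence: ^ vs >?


'>' is relational (level 7); '^' is bitwise XOR (level 4)
Higher level binds tighter
'>' has higher precedence than '^'


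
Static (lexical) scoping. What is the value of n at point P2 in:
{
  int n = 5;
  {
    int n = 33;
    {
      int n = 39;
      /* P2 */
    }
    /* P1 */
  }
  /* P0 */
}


n declared in the same block as P2
n = 39


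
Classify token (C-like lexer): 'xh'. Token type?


Pattern: letter/underscore followed by alphanumerics, not a keyword
Type: IDENTIFIER


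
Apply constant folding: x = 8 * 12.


8 * 12 = 96 at compile time
Optimized: x = 96


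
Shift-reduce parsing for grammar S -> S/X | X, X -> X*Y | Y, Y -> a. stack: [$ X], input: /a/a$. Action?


lookahead ∉ {*} so X won't extend; reduce S -> X
Action: reduce (S -> X)


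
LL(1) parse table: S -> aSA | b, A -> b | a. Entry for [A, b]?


For [A, b]: 'b' ∈ FIRST(b)
Entry: A -> b


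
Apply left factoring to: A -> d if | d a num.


Common prefix: 'd'
Factored: A -> d A', A' -> if | a num


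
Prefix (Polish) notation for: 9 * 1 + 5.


left-to-right (same/higher precedence on left): tree is (+ (* 9 1) 5)
Prefix: + * 9 1 5


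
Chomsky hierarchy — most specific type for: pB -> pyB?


LHS has context (more than one symbol) and |LHS| ≤ |RHS|
Classification: Type 1 (Context-Sensitive)


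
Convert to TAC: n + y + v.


Break into single-operator statements:
t1 = n + y
t2 = t1 + v


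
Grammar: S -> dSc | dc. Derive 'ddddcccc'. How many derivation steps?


Derivation: S => dSc => ddScc => dddSccc => ddddcccc
Steps: 4


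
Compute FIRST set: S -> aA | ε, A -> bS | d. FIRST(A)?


Per alternative of A: FIRST(bS) = {b}; FIRST(d) = {d}
FIRST(A) = {b, d}


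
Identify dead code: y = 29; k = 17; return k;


y is assigned but never read
Dead: 'y = 29'


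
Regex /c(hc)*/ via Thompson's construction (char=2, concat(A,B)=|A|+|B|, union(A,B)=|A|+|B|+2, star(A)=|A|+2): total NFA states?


Syntax tree has 3 char leaf(s), 0 union(s), 1 star(s)
chars contribute 3×2 = 6; each union adds +2; each star adds +2
Total: 6 + 0 + 2 = 8 states


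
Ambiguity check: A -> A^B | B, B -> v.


precedence layered via separate nonterminal B: deterministic
Unambiguous


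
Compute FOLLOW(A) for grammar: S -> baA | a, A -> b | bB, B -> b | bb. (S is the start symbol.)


$ ∈ FOLLOW(S). For each A -> αBβ: add FIRST(β)\{ε} to FOLLOW(B); if β nullable, add FOLLOW(A).
FOLLOW(A) = {$}


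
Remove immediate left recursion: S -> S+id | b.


Left-recursive alternatives: S+id; non-recursive: b
Introduce S': S -> bS', S' -> +idS' | ε


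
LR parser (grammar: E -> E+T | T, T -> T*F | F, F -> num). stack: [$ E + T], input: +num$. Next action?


handle 'E+T' on top; lookahead ∈ FOLLOW(E) = {+, $}
Action: reduce (E -> E+T)


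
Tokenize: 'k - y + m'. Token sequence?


Scan left to right, longest-match per lexeme
Tokens: ID(k), OP(-), ID(y), OP(+), ID(m)


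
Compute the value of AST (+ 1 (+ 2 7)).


Evaluate inner: (+ 2 7) = 9
Evaluate root: (+ 1 9) = 10
Result: 10


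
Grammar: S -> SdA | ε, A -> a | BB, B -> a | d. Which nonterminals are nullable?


A nonterminal is nullable iff some alternative derives ε (directly, or every symbol in it is nullable)
Nullable: {S}


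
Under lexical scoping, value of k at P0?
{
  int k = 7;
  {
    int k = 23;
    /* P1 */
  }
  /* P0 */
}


k declared in the same block as P0
k = 7


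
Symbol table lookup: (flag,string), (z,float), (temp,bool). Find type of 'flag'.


Lookup 'flag' → type string


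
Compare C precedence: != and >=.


'>=' is relational (level 7); '!=' is equality (level 6)
Higher level binds tighter
'>=' has higher precedence than '!='


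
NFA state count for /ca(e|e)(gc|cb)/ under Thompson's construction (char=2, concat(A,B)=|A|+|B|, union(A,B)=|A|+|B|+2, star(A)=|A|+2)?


Syntax tree has 8 char leaf(s), 2 union(s), 0 star(s)
chars contribute 8×2 = 16; each union adds +2; each star adds +2
Total: 16 + 4 + 0 = 20 states


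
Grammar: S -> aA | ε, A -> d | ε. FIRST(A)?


Per alternative of A: FIRST(d) = {d}; FIRST(ε) = {ε}
FIRST(A) = {d, ε}


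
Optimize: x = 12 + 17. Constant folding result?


12 + 17 = 29 at compile time
Optimized: x = 29


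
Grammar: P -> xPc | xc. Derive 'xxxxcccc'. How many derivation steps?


Derivation: P => xPc => xxPcc => xxxPccc => xxxxcccc
Steps: 4


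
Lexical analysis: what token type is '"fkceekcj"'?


Pattern: double-quoted sequence
Type: STRING_LITERAL


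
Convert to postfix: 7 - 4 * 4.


* has higher precedence, evaluate 4*4 first
Postfix: 7 4 4 * -


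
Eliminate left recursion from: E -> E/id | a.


Left-recursive alternatives: E/id; non-recursive: a
Introduce E': E -> aE', E' -> /idE' | ε


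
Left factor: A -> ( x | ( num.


Common prefix: '('
Factored: A -> ( A', A' -> x | num


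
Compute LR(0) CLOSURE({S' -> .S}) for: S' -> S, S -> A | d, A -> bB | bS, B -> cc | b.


Start: S' -> .S
For each item with dot before a nonterminal B, add B -> .γ for every B-production
Closure: [S' -> .S, S -> .A, S -> .d, A -> .bB, A -> .bS]


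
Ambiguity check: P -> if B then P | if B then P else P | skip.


dangling else: 'if B then if B then skip else skip' parses two ways
Ambiguous


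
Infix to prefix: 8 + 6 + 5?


left-to-right (same/higher precedence on left): tree is (+ (+ 8 6) 5)
Prefix: + + 8 6 5


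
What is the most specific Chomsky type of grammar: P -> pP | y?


Right-linear: every RHS is a terminal or a terminal followed by one nonterminal
Classification: Type 3 (Regular)


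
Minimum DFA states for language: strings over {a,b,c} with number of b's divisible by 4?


Track (count of b) mod 4: states 0..3, accept at 0
Minimal DFA: 4 states


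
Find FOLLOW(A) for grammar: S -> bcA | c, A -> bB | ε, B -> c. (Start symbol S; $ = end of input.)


$ ∈ FOLLOW(S). For each A -> αBβ: add FIRST(β)\{ε} to FOLLOW(B); if β nullable, add FOLLOW(A).
FOLLOW(A) = {$}


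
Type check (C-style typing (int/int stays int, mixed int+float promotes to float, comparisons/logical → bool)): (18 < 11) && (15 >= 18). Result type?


Operand types: bool && bool
Rule: logical operators take bool operands and yield bool
Result type: bool


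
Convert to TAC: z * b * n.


Break into single-operator statements:
t1 = z * b
t2 = t1 * n


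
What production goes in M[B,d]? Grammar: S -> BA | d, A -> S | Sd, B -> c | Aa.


For [B, d]: 'd' ∈ FIRST(Aa)
Entry: B -> Aa


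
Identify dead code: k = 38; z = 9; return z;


k is assigned but never read
Dead: 'k = 38'


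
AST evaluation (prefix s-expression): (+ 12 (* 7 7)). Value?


Evaluate inner: (* 7 7) = 49
Evaluate root: (+ 12 49) = 61
Result: 61


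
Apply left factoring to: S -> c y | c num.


Common prefix: 'c'
Factored: S -> c S', S' -> y | num


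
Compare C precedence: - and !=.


'-' is additive (level 9); '!=' is equality (level 6)
Higher level binds tighter
'-' has higher precedence than '!='


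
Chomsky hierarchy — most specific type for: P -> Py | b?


Left-linear: every RHS is a terminal or one nonterminal followed by a terminal
Classification: Type 3 (Regular)


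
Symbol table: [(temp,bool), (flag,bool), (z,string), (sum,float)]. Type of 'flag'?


Lookup 'flag' → type bool


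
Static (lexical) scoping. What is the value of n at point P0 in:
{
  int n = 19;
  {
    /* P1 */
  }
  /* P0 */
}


n declared in the same block as P0
n = 19


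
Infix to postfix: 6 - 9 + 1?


Left to right (same or higher precedence on left)
Postfix: 6 9 - 1 +


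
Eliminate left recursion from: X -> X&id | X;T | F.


Left-recursive alternatives: X&id, X;T; non-recursive: F
Introduce X': X -> FX', X' -> &idX' | ;TX' | ε


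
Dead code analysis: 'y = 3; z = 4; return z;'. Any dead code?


y is assigned but never read
Dead: 'y = 3'


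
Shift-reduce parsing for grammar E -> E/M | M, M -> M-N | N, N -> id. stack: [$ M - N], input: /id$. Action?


handle 'M-N' on top
Action: reduce (M -> M-N)


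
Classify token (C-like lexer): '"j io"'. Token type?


Pattern: double-quoted sequence
Type: STRING_LITERAL


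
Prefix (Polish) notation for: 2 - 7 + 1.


left-to-right (same/higher precedence on left): tree is (+ (- 2 7) 1)
Prefix: + - 2 7 1


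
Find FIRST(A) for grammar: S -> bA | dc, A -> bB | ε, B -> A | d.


Per alternative of A: FIRST(bB) = {b}; FIRST(ε) = {ε}
FIRST(A) = {b, ε}


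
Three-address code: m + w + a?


Break into single-operator statements:
t1 = m + w
t2 = t1 + a


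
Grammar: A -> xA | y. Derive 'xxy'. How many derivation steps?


Derivation: A => xA => xxA => xxy
Steps: 3


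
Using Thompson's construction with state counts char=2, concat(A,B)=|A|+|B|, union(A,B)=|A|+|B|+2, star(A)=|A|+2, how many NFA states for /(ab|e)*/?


Syntax tree has 3 char leaf(s), 1 union(s), 1 star(s)
chars contribute 3×2 = 6; each union adds +2; each star adds +2
Total: 6 + 2 + 2 = 10 states


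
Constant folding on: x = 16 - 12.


16 - 12 = 4 at compile time
Optimized: x = 4


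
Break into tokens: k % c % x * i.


Scan left to right, longest-match per lexeme
Tokens: ID(k), OP(%), ID(c), OP(%), ID(x), OP(*), ID(i)


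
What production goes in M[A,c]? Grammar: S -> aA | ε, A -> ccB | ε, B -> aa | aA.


For [A, c]: 'c' ∈ FIRST(ccB)
Entry: A -> ccB


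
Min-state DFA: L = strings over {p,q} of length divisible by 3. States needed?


Track length mod 3: states 0..2, accept at 0
Minimal DFA: 3 states


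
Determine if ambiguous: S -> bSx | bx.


balanced b^n…x^n: each string has a unique parse
Unambiguous


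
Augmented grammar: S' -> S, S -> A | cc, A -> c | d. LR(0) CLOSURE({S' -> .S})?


Start: S' -> .S
For each item with dot before a nonterminal B, add B -> .γ for every B-production
Closure: [S' -> .S, S -> .A, S -> .cc, A -> .c, A -> .d]


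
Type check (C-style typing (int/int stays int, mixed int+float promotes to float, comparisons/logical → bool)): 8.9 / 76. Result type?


Operand types: float / int
Rule: mixed int/float promotes to float; int/int stays int
Result type: float


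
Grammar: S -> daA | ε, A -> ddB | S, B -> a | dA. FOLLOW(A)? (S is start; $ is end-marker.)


$ ∈ FOLLOW(S). For each A -> αBβ: add FIRST(β)\{ε} to FOLLOW(B); if β nullable, add FOLLOW(A).
FOLLOW(A) = {$}


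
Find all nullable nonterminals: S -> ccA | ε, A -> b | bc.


A nonterminal is nullable iff some alternative derives ε (directly, or every symbol in it is nullable)
Nullable: {S}


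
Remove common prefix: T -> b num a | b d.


Common prefix: 'b'
Factored: T -> b T', T' -> num a | d


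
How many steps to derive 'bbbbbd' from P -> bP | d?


Derivation: P => bP => bbP => bbbP => bbbbP => bbbbbP => bbbbbd
Steps: 6


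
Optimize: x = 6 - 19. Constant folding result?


6 - 19 = -13 at compile time
Optimized: x = -13


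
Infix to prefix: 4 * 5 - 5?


left-to-right (same/higher precedence on left): tree is (- (* 4 5) 5)
Prefix: - * 4 5 5


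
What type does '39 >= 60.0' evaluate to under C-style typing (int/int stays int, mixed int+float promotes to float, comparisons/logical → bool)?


Operand types: int >= float
Rule: comparison yields bool
Result type: bool


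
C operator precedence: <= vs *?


'*' is multiplicative (level 10); '<=' is relational (level 7)
Higher level binds tighter
'*' has higher precedence than '<='


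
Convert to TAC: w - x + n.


Break into single-operator statements:
t1 = w - x
t2 = t1 + n


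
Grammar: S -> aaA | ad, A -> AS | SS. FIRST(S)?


Per alternative of S: FIRST(aaA) = {a}; FIRST(ad) = {a}
FIRST(S) = {a}


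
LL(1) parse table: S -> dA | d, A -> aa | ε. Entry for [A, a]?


For [A, a]: 'a' ∈ FIRST(aa)
Entry: A -> aa


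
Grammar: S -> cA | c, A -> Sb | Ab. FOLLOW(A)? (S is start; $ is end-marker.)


$ ∈ FOLLOW(S). For each A -> αBβ: add FIRST(β)\{ε} to FOLLOW(B); if β nullable, add FOLLOW(A).
FOLLOW(A) = {$, b}


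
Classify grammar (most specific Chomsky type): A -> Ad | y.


Left-linear: every RHS is a terminal or one nonterminal followed by a terminal
Classification: Type 3 (Regular)


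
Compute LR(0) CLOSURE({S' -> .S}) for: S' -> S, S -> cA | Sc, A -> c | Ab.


Start: S' -> .S
For each item with dot before a nonterminal B, add B -> .γ for every B-production
Closure: [S' -> .S, S -> .cA, S -> .Sc]


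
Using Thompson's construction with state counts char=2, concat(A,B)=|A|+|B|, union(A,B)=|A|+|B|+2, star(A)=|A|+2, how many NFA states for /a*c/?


Syntax tree has 2 char leaf(s), 0 union(s), 1 star(s)
chars contribute 2×2 = 4; each union adds +2; each star adds +2
Total: 4 + 0 + 2 = 6 states
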